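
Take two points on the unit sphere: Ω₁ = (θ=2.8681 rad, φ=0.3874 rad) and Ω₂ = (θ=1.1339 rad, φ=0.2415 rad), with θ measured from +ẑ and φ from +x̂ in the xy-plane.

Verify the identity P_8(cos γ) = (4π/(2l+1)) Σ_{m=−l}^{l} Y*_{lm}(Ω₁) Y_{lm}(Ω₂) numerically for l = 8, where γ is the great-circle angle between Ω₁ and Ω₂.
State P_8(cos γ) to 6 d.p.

Expand P_8 via completeness: Σ_{m} conj(Y_{8,m}) at Ω₁ times Y_{8,m} at Ω₂ —
  m=-8: -0.00001 + 0.00000j × -0.08274 - 0.21902j = 0.00000 + 0.00000j  (running Σ = 0.00000 + 0.00000j)
  m=-7: 0.00019 - 0.00009j × -0.05223 - 0.43422j = -0.00005 - 0.00008j  (running Σ = -0.00005 - 0.00007j)
  m=-6: -0.00129 + 0.00138j × 0.04265 - 0.34846j = 0.00042 + 0.00051j  (running Σ = 0.00038 + 0.00043j)
  m=-5: 0.00439 - 0.01146j × -0.02348 + 0.06175j = 0.00060 + 0.00054j  (running Σ = 0.00098 + 0.00097j)
  m=-4: 0.00125 + 0.05897j × -0.20372 + 0.29474j = -0.01763 - 0.01164j  (running Σ = -0.01665 - 0.01067j)
  m=-3: -0.08173 - 0.18878j × -0.08335 + 0.07377j = 0.02074 + 0.00971j  (running Σ = 0.00409 - 0.00096j)
  m=-2: 0.34682 + 0.33955j × 0.26854 - 0.14083j = 0.14095 + 0.04234j  (running Σ = 0.14504 + 0.04137j)
  m=-1: -0.58095 - 0.23704j × 0.17068 - 0.04204j = -0.10912 - 0.01603j  (running Σ = 0.03592 + 0.02534j)
  m=0: 0.04863 + 0.00000j × -0.27964 + 0.00000j = -0.01360 + 0.00000j  (running Σ = 0.02232 + 0.02534j)
  m=1: 0.58095 - 0.23704j × -0.17068 - 0.04204j = -0.10912 + 0.01603j  (running Σ = -0.08680 + 0.04137j)
  m=2: 0.34682 - 0.33955j × 0.26854 + 0.14083j = 0.14095 - 0.04234j  (running Σ = 0.05416 - 0.00096j)
  m=3: 0.08173 - 0.18878j × 0.08335 + 0.07377j = 0.02074 - 0.00971j  (running Σ = 0.07490 - 0.01067j)
  m=4: 0.00125 - 0.05897j × -0.20372 - 0.29474j = -0.01763 + 0.01164j  (running Σ = 0.05726 + 0.00097j)
  m=5: -0.00439 - 0.01146j × 0.02348 + 0.06175j = 0.00060 - 0.00054j  (running Σ = 0.05787 + 0.00043j)
  m=6: -0.00129 - 0.00138j × 0.04265 + 0.34846j = 0.00042 - 0.00051j  (running Σ = 0.05829 - 0.00007j)
  m=7: -0.00019 - 0.00009j × 0.05223 - 0.43422j = -0.00005 + 0.00008j  (running Σ = 0.05824 + 0.00000j)
  m=8: -0.00001 - 0.00000j × -0.08274 + 0.21902j = 0.00000 - 0.00000j  (running Σ = 0.05824 + 0.00000j)
Σ over m = 0.05824 + 0.00000j; ×(4π/17) → 0.04305 + 0.00000j. Real part: 0.043054

0.043054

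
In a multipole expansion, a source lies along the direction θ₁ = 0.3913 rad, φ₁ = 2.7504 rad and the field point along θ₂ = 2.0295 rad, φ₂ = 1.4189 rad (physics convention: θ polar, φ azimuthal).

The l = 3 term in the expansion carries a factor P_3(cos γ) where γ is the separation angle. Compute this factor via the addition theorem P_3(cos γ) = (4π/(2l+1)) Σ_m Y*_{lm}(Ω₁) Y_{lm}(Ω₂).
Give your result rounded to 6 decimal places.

Expand P_3 via completeness: Σ_{m} conj(Y_{3,m}) at Ω₁ times Y_{3,m} at Ω₂ —
  term(m=-3) = -0.00458 - 0.00524j   from Y*(Ω₁)=-0.00895 + 0.02134j, Y(Ω₂)=-0.13235 + 0.27006j
  term(m=-2) = 0.04438 - 0.02302j   from Y*(Ω₁)=0.09746 - 0.09688j, Y(Ω₂)=0.34714 + 0.10883j
  term(m=-1) = -0.00055 - 0.00224j   from Y*(Ω₁)=-0.37291 + 0.15381j, Y(Ω₂)=-0.00086 + 0.00564j
  term(m=+0) = 0.14652 + 0.00000j   from Y*(Ω₁)=0.43904 + 0.00000j, Y(Ω₂)=0.33373 + 0.00000j
  term(m=+1) = -0.00055 + 0.00224j   from Y*(Ω₁)=0.37291 + 0.15381j, Y(Ω₂)=0.00086 + 0.00564j
  term(m=+2) = 0.04438 + 0.02302j   from Y*(Ω₁)=0.09746 + 0.09688j, Y(Ω₂)=0.34714 - 0.10883j
  term(m=+3) = -0.00458 + 0.00524j   from Y*(Ω₁)=0.00895 + 0.02134j, Y(Ω₂)=0.13235 + 0.27006j
Total Σ_m = 0.22503 + 0.00000j. Multiply by 1.795196: 0.40396 + 0.00000j. P_3(cos γ) = 0.403965

0.403965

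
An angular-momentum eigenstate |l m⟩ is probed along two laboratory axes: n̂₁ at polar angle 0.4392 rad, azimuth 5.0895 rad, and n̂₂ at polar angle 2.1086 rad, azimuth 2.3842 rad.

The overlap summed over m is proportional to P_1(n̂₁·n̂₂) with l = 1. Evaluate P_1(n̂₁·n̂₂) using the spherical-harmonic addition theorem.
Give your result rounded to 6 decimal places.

-0.794615

Addition theorem: P_1(cos γ) = (4π/3) Σ_m Y*_{lm}(Ω₁) Y_{lm}(Ω₂), m = −1…1:
  m=-1: Y*=+0.054097-0.136586i  Y=-0.215608-0.203857i  product -0.039508+0.018421i
  m=+0: Y*=+0.442230-0.000000i  Y=-0.250287+0.000000i  product -0.110685+0.000000i
  m=+1: Y*=-0.054097-0.136586i  Y=+0.215608-0.203857i  product -0.039508-0.018421i
Accumulated sum -0.189700+0.000000i; after 4π/(2l+1) scaling, -0.794615+0.000000i ⇒ P_1 = -0.794615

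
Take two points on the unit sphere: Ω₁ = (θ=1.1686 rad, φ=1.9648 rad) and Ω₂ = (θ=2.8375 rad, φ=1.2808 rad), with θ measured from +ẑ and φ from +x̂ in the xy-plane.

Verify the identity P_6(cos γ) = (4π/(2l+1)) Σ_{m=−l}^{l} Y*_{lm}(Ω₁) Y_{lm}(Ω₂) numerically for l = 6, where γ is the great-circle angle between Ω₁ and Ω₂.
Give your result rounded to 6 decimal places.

-0.157290

Addition theorem: P_6(cos γ) = (4π/13) Σ_m Y*_{lm}(Ω₁) Y_{lm}(Ω₂), m = −6…6:
  [-6]  conj(Y_{6,-6})(Ω₁) = (0.209018, -0.205771) ; Y_{6,-6}(Ω₂) = (0.000059, -0.000343) ; Δ = (-0.000058, -0.000084)
  [-5]  conj(Y_{6,-5})(Ω₁) = (-0.398226, -0.168002) ; Y_{6,-5}(Ω₂) = (-0.003815, 0.000463) ; Δ = (0.001597, 0.000456)
  [-4]  conj(Y_{6,-4})(Ω₁) = (-0.000915, 0.175359) ; Y_{6,-4}(Ω₂) = (0.010324, 0.023700) ; Δ = (-0.004165, 0.001789)
  [-3]  conj(Y_{6,-3})(Ω₁) = (-0.241680, 0.099001) ; Y_{6,-3}(Ω₂) = (0.089443, -0.075461) ; Δ = (-0.014146, 0.027092)
  [-2]  conj(Y_{6,-2})(Ω₁) = (0.191252, 0.192253) ; Y_{6,-2}(Ω₂) = (-0.292172, -0.191418) ; Δ = (-0.019078, -0.092780)
  [-1]  conj(Y_{6,-1})(Ω₁) = (-0.067108, 0.161417) ; Y_{6,-1}(Ω₂) = (-0.169543, 0.568156) ; Δ = (-0.080332, -0.065495)
  [+0]  conj(Y_{6,0})(Ω₁) = (0.287593, -0.000000) ; Y_{6,0}(Ω₂) = (0.242177, 0.000000) ; Δ = (0.069649, 0.000000)
  [+1]  conj(Y_{6,1})(Ω₁) = (0.067108, 0.161417) ; Y_{6,1}(Ω₂) = (0.169543, 0.568156) ; Δ = (-0.080332, 0.065495)
  [+2]  conj(Y_{6,2})(Ω₁) = (0.191252, -0.192253) ; Y_{6,2}(Ω₂) = (-0.292172, 0.191418) ; Δ = (-0.019078, 0.092780)
  [+3]  conj(Y_{6,3})(Ω₁) = (0.241680, 0.099001) ; Y_{6,3}(Ω₂) = (-0.089443, -0.075461) ; Δ = (-0.014146, -0.027092)
  [+4]  conj(Y_{6,4})(Ω₁) = (-0.000915, -0.175359) ; Y_{6,4}(Ω₂) = (0.010324, -0.023700) ; Δ = (-0.004165, -0.001789)
  [+5]  conj(Y_{6,5})(Ω₁) = (0.398226, -0.168002) ; Y_{6,5}(Ω₂) = (0.003815, 0.000463) ; Δ = (0.001597, -0.000456)
  [+6]  conj(Y_{6,6})(Ω₁) = (0.209018, 0.205771) ; Y_{6,6}(Ω₂) = (0.000059, 0.000343) ; Δ = (-0.000058, 0.000084)
Accumulated sum (-0.162717, -0.000000); after 4π/(2l+1) scaling, (-0.157290, -0.000000) ⇒ P_6 = -0.157290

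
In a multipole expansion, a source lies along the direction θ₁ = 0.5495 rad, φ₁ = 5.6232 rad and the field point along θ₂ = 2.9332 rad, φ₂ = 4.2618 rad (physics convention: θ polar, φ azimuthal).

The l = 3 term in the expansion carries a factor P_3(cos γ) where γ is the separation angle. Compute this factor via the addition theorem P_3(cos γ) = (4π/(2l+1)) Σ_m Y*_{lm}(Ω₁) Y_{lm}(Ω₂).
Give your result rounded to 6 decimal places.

Addition theorem: P_3(cos γ) = (4π/7) Σ_m Y*_{lm}(Ω₁) Y_{lm}(Ω₂), m = −3…3:
  m=-3: -0.02364 - 0.05453j × 0.00361 - 0.00080j = -0.00013 - 0.00018j  (running Σ = -0.00013 - 0.00018j)
  m=-2: 0.05900 - 0.23028j × 0.02656 + 0.03356j = 0.00929 - 0.00414j  (running Σ = 0.00917 - 0.00431j)
  m=-1: 0.35151 - 0.27280j × -0.11024 + 0.22787j = 0.02341 + 0.11017j  (running Σ = 0.03258 + 0.10586j)
  m=0: 0.20247 + 0.00000j × -0.65207 + 0.00000j = -0.13202 + 0.00000j  (running Σ = -0.09945 + 0.10586j)
  m=1: -0.35151 - 0.27280j × 0.11024 + 0.22787j = 0.02341 - 0.11017j  (running Σ = -0.07603 - 0.00431j)
  m=2: 0.05900 + 0.23028j × 0.02656 - 0.03356j = 0.00929 + 0.00414j  (running Σ = -0.06674 - 0.00018j)
  m=3: 0.02364 - 0.05453j × -0.00361 - 0.00080j = -0.00013 + 0.00018j  (running Σ = -0.06687 - 0.00000j)
Σ over m = -0.06687 - 0.00000j; ×(4π/7) → -0.12004 - 0.00000j. Real part: -0.120039

-0.120039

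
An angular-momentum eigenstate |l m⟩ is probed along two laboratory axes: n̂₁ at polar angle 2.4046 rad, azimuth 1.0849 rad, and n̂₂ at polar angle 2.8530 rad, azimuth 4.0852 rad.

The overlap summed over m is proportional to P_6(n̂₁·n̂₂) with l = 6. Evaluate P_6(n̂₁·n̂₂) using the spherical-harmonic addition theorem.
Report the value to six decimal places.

0.307480

Summing Y*_{l m}(θ₁,φ₁)·Y_{l m}(θ₂,φ₂) over m ∈ [−6, 6]; prefactor 4π/(2·6+1) = 0.966644:
  [-6]  conj(Y_{6,-6})(Ω₁) = (0.043379, 0.009984) ; Y_{6,-6}(Ω₂) = (0.000209, 0.000149) ; Δ = (0.000008, 0.000009)
  [-5]  conj(Y_{6,-5})(Ω₁) = (-0.111017, 0.128610) ; Y_{6,-5}(Ω₂) = (0.000017, 0.002995) ; Δ = (-0.000387, -0.000330)
  [-4]  conj(Y_{6,-4})(Ω₁) = (-0.133386, -0.341075) ; Y_{6,-4}(Ω₂) = (-0.017193, 0.012611) ; Δ = (0.006595, 0.004182)
  [-3]  conj(Y_{6,-3})(Ω₁) = (0.441049, 0.050100) ; Y_{6,-3}(Ω₂) = (-0.097434, -0.031294) ; Δ = (-0.041405, -0.018683)
  [-2]  conj(Y_{6,-2})(Ω₁) = (-0.087257, 0.127817) ; Y_{6,-2}(Ω₂) = (-0.101203, -0.309093) ; Δ = (0.048338, 0.014035)
  [-1]  conj(Y_{6,-1})(Ω₁) = (0.146293, 0.277003) ; Y_{6,-1}(Ω₂) = (0.349649, -0.482396) ; Δ = (0.184776, 0.026283)
  [+0]  conj(Y_{6,0})(Ω₁) = (-0.257549, -0.000000) ; Y_{6,0}(Ω₂) = (0.301915, 0.000000) ; Δ = (-0.077758, -0.000000)
  [+1]  conj(Y_{6,1})(Ω₁) = (-0.146293, 0.277003) ; Y_{6,1}(Ω₂) = (-0.349649, -0.482396) ; Δ = (0.184776, -0.026283)
  [+2]  conj(Y_{6,2})(Ω₁) = (-0.087257, -0.127817) ; Y_{6,2}(Ω₂) = (-0.101203, 0.309093) ; Δ = (0.048338, -0.014035)
  [+3]  conj(Y_{6,3})(Ω₁) = (-0.441049, 0.050100) ; Y_{6,3}(Ω₂) = (0.097434, -0.031294) ; Δ = (-0.041405, 0.018683)
  [+4]  conj(Y_{6,4})(Ω₁) = (-0.133386, 0.341075) ; Y_{6,4}(Ω₂) = (-0.017193, -0.012611) ; Δ = (0.006595, -0.004182)
  [+5]  conj(Y_{6,5})(Ω₁) = (0.111017, 0.128610) ; Y_{6,5}(Ω₂) = (-0.000017, 0.002995) ; Δ = (-0.000387, 0.000330)
  [+6]  conj(Y_{6,6})(Ω₁) = (0.043379, -0.009984) ; Y_{6,6}(Ω₂) = (0.000209, -0.000149) ; Δ = (0.000008, -0.000009)
Σ over m = (0.318090, 0.000000); ×(4π/13) → (0.307480, 0.000000). Real part: 0.307480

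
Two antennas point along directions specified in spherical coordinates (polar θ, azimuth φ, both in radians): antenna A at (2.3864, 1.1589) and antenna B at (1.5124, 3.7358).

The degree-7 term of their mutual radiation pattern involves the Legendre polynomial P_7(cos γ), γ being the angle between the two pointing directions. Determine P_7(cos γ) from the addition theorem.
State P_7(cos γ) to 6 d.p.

-0.311626

Expand P_7 via completeness: Σ_{m} conj(Y_{7,m}) at Ω₁ times Y_{7,m} at Ω₂ —
  m=-7: Y*=(-0.009079, 0.034363)  Y=(0.259498, -0.420475)  product (0.012093, 0.012735)
  m=-6: Y*=(-0.110714, -0.087752)  Y=(-0.098529, 0.044432)  product (0.014808, 0.003727)
  m=-5: Y*=(0.288819, -0.153565)  Y=(-0.342657, -0.059016)  product (-0.108028, 0.035575)
  m=-4: Y*=(0.035218, 0.457737)  Y=(0.090722, 0.087053)  product (-0.036652, 0.044593)
  m=-3: Y*=(-0.276046, -0.096131)  Y=(0.064260, 0.298811)  product (0.010986, -0.088663)
  m=-2: Y*=(-0.113589, 0.122664)  Y=(0.049668, -0.123497)  product (0.009507, 0.020120)
  m=-1: Y*=(-0.151308, -0.346332)  Y=(0.240183, -0.162284)  product (-0.092546, -0.058628)
  m=+0: Y*=(-0.056864, -0.000000)  Y=(-0.135241, 0.000000)  product (0.007690, 0.000000)
  m=+1: Y*=(0.151308, -0.346332)  Y=(-0.240183, -0.162284)  product (-0.092546, 0.058628)
  m=+2: Y*=(-0.113589, -0.122664)  Y=(0.049668, 0.123497)  product (0.009507, -0.020120)
  m=+3: Y*=(0.276046, -0.096131)  Y=(-0.064260, 0.298811)  product (0.010986, 0.088663)
  m=+4: Y*=(0.035218, -0.457737)  Y=(0.090722, -0.087053)  product (-0.036652, -0.044593)
  m=+5: Y*=(-0.288819, -0.153565)  Y=(0.342657, -0.059016)  product (-0.108028, -0.035575)
  m=+6: Y*=(-0.110714, 0.087752)  Y=(-0.098529, -0.044432)  product (0.014808, -0.003727)
  m=+7: Y*=(0.009079, 0.034363)  Y=(-0.259498, -0.420475)  product (0.012093, -0.012735)
Σ over m = (-0.371977, -0.000000); ×(4π/15) → (-0.311626, -0.000000). Real part: -0.311626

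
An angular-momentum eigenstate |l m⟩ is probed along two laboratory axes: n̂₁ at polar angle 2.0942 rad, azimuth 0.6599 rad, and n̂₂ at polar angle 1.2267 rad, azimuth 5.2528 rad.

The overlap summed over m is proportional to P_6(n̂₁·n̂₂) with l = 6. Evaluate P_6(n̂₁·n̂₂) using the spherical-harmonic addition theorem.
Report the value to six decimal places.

0.057983

Expand P_6 via completeness: Σ_{m} conj(Y_{6,m}) at Ω₁ times Y_{6,m} at Ω₂ —
  m=-6: -0.139458-0.148804i × +0.334504-0.033857i = -0.051687-0.045054i  (running Σ = -0.051687-0.045054i)
  m=-5: +0.402622+0.064111i × +0.177597-0.377693i = +0.095719-0.140682i  (running Σ = +0.044031-0.185735i)
  m=-4: -0.307688+0.168888i × -0.039307-0.058599i = +0.021991+0.011392i  (running Σ = +0.066022-0.174344i)
  m=-3: -0.021184+0.048887i × +0.320070-0.016157i = -0.005991+0.015990i  (running Σ = +0.060032-0.158354i)
  m=-2: -0.087217-0.340154i × +0.084359-0.158166i = -0.061158-0.014900i  (running Σ = -0.001127-0.173254i)
  m=-1: +0.061325+0.047585i × +0.135519+0.225869i = -0.002437+0.020300i  (running Σ = -0.003564-0.152954i)
  m=0: +0.328870-0.000000i × +0.204067+0.000000i = +0.067112+0.000000i  (running Σ = +0.063548-0.152954i)
  m=1: -0.061325+0.047585i × -0.135519+0.225869i = -0.002437-0.020300i  (running Σ = +0.061110-0.173254i)
  m=2: -0.087217+0.340154i × +0.084359+0.158166i = -0.061158+0.014900i  (running Σ = -0.000048-0.158354i)
  m=3: +0.021184+0.048887i × -0.320070-0.016157i = -0.005991-0.015990i  (running Σ = -0.006039-0.174344i)
  m=4: -0.307688-0.168888i × -0.039307+0.058599i = +0.021991-0.011392i  (running Σ = +0.015952-0.185735i)
  m=5: -0.402622+0.064111i × -0.177597-0.377693i = +0.095719+0.140682i  (running Σ = +0.111671-0.045054i)
  m=6: -0.139458+0.148804i × +0.334504+0.033857i = -0.051687+0.045054i  (running Σ = +0.059984-0.000000i)
Σ over m = +0.059984-0.000000i; ×(4π/13) → +0.057983-0.000000i. Real part: 0.057983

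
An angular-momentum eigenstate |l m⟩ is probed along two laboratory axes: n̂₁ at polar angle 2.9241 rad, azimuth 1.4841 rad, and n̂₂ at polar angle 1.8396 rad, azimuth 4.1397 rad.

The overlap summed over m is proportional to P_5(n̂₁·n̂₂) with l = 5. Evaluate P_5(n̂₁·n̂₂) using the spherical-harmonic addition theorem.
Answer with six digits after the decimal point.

Expand P_5 via completeness: Σ_{m} conj(Y_{5,m}) at Ω₁ times Y_{5,m} at Ω₂ —
  m=-5: Y*=(0.000091, 0.000197)  Y=(-0.106142, -0.371712)  product (0.000064, -0.000055)
  m=-4: Y*=(-0.002922, 0.001056)  Y=(0.222035, -0.253177)  product (-0.000381, 0.000974)
  m=-3: Y*=(-0.006776, -0.025463)  Y=(-0.111990, -0.016613)  product (0.000336, 0.002964)
  m=-2: Y*=(0.141193, -0.024730)  Y=(-0.136121, -0.300429)  product (-0.026649, -0.039052)
  m=-1: Y*=(0.040344, 0.464182)  Y=(-0.019581, 0.030369)  product (-0.014887, -0.007864)
  m=+0: Y*=(-0.631399, -0.000000)  Y=(-0.322279, 0.000000)  product (0.203486, 0.000000)
  m=+1: Y*=(-0.040344, 0.464182)  Y=(0.019581, 0.030369)  product (-0.014887, 0.007864)
  m=+2: Y*=(0.141193, 0.024730)  Y=(-0.136121, 0.300429)  product (-0.026649, 0.039052)
  m=+3: Y*=(0.006776, -0.025463)  Y=(0.111990, -0.016613)  product (0.000336, -0.002964)
  m=+4: Y*=(-0.002922, -0.001056)  Y=(0.222035, 0.253177)  product (-0.000381, -0.000974)
  m=+5: Y*=(-0.000091, 0.000197)  Y=(0.106142, -0.371712)  product (0.000064, 0.000055)
Accumulated sum (0.120451, 0.000000); after 4π/(2l+1) scaling, (0.137602, 0.000000) ⇒ P_5 = 0.137602

0.137602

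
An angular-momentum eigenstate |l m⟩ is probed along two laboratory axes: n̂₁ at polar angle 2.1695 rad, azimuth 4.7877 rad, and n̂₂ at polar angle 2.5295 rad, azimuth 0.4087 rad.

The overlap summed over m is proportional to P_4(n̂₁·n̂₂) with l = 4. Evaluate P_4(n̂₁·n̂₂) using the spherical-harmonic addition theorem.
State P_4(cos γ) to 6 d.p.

Addition theorem: P_4(cos γ) = (4π/9) Σ_m Y*_{lm}(Ω₁) Y_{lm}(Ω₂), m = −4…4:
  m=-4: (0.196786, 0.061142) × (-0.003085, -0.048135) = (0.002336, -0.009661)  (running Σ = (0.002336, -0.009661))
  m=-3: (0.089077, -0.387530) × (-0.065666, 0.182897) = (0.065029, 0.041739)  (running Σ = (0.067365, 0.032078))
  m=-2: (-0.276085, -0.041902) × (0.278721, -0.297156) = (-0.089402, 0.070361)  (running Σ = (-0.022037, 0.102440))
  m=-1: (0.012871, -0.170581) × (-0.344813, 0.149334) = (0.021035, 0.060740)  (running Σ = (-0.001002, 0.163180))
  m=0: (-0.317109, -0.000000) × (-0.147140, 0.000000) = (0.046660, 0.000000)  (running Σ = (0.045658, 0.163180))
  m=1: (-0.012871, -0.170581) × (0.344813, 0.149334) = (0.021035, -0.060740)  (running Σ = (0.066693, 0.102440))
  m=2: (-0.276085, 0.041902) × (0.278721, 0.297156) = (-0.089402, -0.070361)  (running Σ = (-0.022709, 0.032078))
  m=3: (-0.089077, -0.387530) × (0.065666, 0.182897) = (0.065029, -0.041739)  (running Σ = (0.042320, -0.009661))
  m=4: (0.196786, -0.061142) × (-0.003085, 0.048135) = (0.002336, 0.009661)  (running Σ = (0.044656, -0.000000))
Total Σ_m = (0.044656, -0.000000). Multiply by 1.396263: (0.062352, -0.000000). P_4(cos γ) = 0.062352

0.062352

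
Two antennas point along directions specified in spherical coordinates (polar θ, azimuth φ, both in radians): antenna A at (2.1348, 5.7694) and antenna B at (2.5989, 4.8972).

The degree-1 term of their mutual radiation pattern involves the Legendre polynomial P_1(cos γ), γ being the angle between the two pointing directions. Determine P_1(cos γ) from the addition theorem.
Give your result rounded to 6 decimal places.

Expand P_1 via completeness: Σ_{m} conj(Y_{1,m}) at Ω₁ times Y_{1,m} at Ω₂ —
  m=-1: 0.25429 - 0.14350j × 0.03279 + 0.17539j = 0.03351 + 0.03989j  (running Σ = 0.03351 + 0.03989j)
  m=0: -0.26119 + 0.00000j × -0.41840 + 0.00000j = 0.10928 + 0.00000j  (running Σ = 0.14279 + 0.03989j)
  m=1: -0.25429 - 0.14350j × -0.03279 + 0.17539j = 0.03351 - 0.03989j  (running Σ = 0.17630 + 0.00000j)
Σ over m = 0.17630 + 0.00000j; ×(4π/3) → 0.73847 + 0.00000j. Real part: 0.738472

0.738472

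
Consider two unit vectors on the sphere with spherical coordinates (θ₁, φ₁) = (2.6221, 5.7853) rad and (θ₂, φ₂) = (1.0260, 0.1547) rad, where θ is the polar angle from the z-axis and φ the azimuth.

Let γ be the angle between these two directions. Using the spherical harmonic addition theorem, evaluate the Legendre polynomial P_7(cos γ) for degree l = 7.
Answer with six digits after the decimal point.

Summing Y*_{l m}(θ₁,φ₁)·Y_{l m}(θ₂,φ₂) over m ∈ [−7, 7]; prefactor 4π/(2·7+1) = 0.837758:
  m=-7: Y*=-0.00350 + 0.00125j  Y=0.07844 - 0.14781j  product -0.00009 + 0.00062j
  m=-6: Y*=0.02402 + 0.00374j  Y=0.22737 - 0.30373j  product 0.00660 - 0.00645j
  m=-5: Y*=-0.07735 - 0.05906j  Y=0.29926 - 0.29223j  product -0.04041 + 0.00493j
  m=-4: Y*=0.10740 + 0.24003j  Y=0.08146 - 0.05801j  product 0.02267 + 0.01332j
  m=-3: Y*=0.03595 - 0.46514j  Y=-0.27297 + 0.13664j  product 0.05374 + 0.13188j
  m=-2: Y*=-0.24230 + 0.37387j  Y=-0.23886 + 0.07636j  product 0.02933 - 0.10780j
  m=-1: Y*=-0.02185 + 0.01187j  Y=0.20850 - 0.03252j  product -0.00417 + 0.00319j
  m=+0: Y*=0.44911 + 0.00000j  Y=0.28043 + 0.00000j  product 0.12594 + 0.00000j
  m=+1: Y*=0.02185 + 0.01187j  Y=-0.20850 - 0.03252j  product -0.00417 - 0.00319j
  m=+2: Y*=-0.24230 - 0.37387j  Y=-0.23886 - 0.07636j  product 0.02933 + 0.10780j
  m=+3: Y*=-0.03595 - 0.46514j  Y=0.27297 + 0.13664j  product 0.05374 - 0.13188j
  m=+4: Y*=0.10740 - 0.24003j  Y=0.08146 + 0.05801j  product 0.02267 - 0.01332j
  m=+5: Y*=0.07735 - 0.05906j  Y=-0.29926 - 0.29223j  product -0.04041 - 0.00493j
  m=+6: Y*=0.02402 - 0.00374j  Y=0.22737 + 0.30373j  product 0.00660 + 0.00645j
  m=+7: Y*=0.00350 + 0.00125j  Y=-0.07844 - 0.14781j  product -0.00009 - 0.00062j
Accumulated sum 0.26129 + 0.00000j; after 4π/(2l+1) scaling, 0.21890 + 0.00000j ⇒ P_7 = 0.218901

0.218901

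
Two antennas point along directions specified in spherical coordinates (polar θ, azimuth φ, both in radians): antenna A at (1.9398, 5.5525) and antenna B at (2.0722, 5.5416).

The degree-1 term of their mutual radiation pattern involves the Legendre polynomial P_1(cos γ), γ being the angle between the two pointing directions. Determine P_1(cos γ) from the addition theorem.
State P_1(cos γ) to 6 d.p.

0.991199

Summing Y*_{l m}(θ₁,φ₁)·Y_{l m}(θ₂,φ₂) over m ∈ [−1, 1]; prefactor 4π/(2·1+1) = 4.188790:
  m=-1: 0.23998 - 0.21506j × 0.22341 + 0.20464j = 0.09762 + 0.00106j  (running Σ = 0.09762 + 0.00106j)
  m=0: -0.17623 + 0.00000j × -0.23485 + 0.00000j = 0.04139 + 0.00000j  (running Σ = 0.13901 + 0.00106j)
  m=1: -0.23998 - 0.21506j × -0.22341 + 0.20464j = 0.09762 - 0.00106j  (running Σ = 0.23663 + 0.00000j)
Accumulated sum 0.23663 + 0.00000j; after 4π/(2l+1) scaling, 0.99120 + 0.00000j ⇒ P_1 = 0.991199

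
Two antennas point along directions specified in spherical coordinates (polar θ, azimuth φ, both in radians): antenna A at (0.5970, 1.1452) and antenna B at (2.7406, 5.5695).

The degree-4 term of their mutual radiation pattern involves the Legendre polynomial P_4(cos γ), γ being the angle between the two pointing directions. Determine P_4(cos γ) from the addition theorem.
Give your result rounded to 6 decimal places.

Addition theorem: P_4(cos γ) = (4π/9) Σ_m Y*_{lm}(Ω₁) Y_{lm}(Ω₂), m = −4…4:
  [-4]  conj(Y_{4,-4})(Ω₁) = -0.00580 - 0.04382j ; Y_{4,-4}(Ω₂) = -0.00985 + 0.00291j ; Δ = 0.00018 + 0.00041j
  [-3]  conj(Y_{4,-3})(Ω₁) = -0.17602 - 0.05329j ; Y_{4,-3}(Ω₂) = 0.03700 - 0.05769j ; Δ = -0.00959 + 0.00818j
  [-2]  conj(Y_{4,-2})(Ω₁) = -0.26393 + 0.30116j ; Y_{4,-2}(Ω₂) = 0.03594 + 0.24887j ; Δ = -0.08443 - 0.05486j
  [-1]  conj(Y_{4,-1})(Ω₁) = 0.16235 + 0.35815j ; Y_{4,-1}(Ω₂) = -0.37702 - 0.32648j ; Δ = 0.05572 - 0.18803j
  [+0]  conj(Y_{4,0})(Ω₁) = -0.12118 + 0.00000j ; Y_{4,0}(Ω₂) = 0.28753 + 0.00000j ; Δ = -0.03484 + 0.00000j
  [+1]  conj(Y_{4,1})(Ω₁) = -0.16235 + 0.35815j ; Y_{4,1}(Ω₂) = 0.37702 - 0.32648j ; Δ = 0.05572 + 0.18803j
  [+2]  conj(Y_{4,2})(Ω₁) = -0.26393 - 0.30116j ; Y_{4,2}(Ω₂) = 0.03594 - 0.24887j ; Δ = -0.08443 + 0.05486j
  [+3]  conj(Y_{4,3})(Ω₁) = 0.17602 - 0.05329j ; Y_{4,3}(Ω₂) = -0.03700 - 0.05769j ; Δ = -0.00959 - 0.00818j
  [+4]  conj(Y_{4,4})(Ω₁) = -0.00580 + 0.04382j ; Y_{4,4}(Ω₂) = -0.00985 - 0.00291j ; Δ = 0.00018 - 0.00041j
Total Σ_m = -0.11108 + 0.00000j. Multiply by 1.396263: -0.15509 + 0.00000j. P_4(cos γ) = -0.155093

-0.155093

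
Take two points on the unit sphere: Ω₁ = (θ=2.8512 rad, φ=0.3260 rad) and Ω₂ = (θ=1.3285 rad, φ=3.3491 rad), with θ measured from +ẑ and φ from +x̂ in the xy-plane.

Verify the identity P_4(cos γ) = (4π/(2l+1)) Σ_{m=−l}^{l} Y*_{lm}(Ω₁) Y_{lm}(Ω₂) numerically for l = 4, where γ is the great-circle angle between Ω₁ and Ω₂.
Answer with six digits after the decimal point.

-0.298185

Expand P_4 via completeness: Σ_{m} conj(Y_{4,m}) at Ω₁ times Y_{4,m} at Ω₂ —
  m=-4: 0.00078 + 0.00287j × 0.26525 - 0.29005j = 0.00104 + 0.00053j  (running Σ = 0.00104 + 0.00053j)
  m=-3: -0.01573 - 0.02335j × -0.22322 + 0.16021j = 0.00725 + 0.00269j  (running Σ = 0.00829 + 0.00323j)
  m=-2: 0.11829 + 0.09030j × -0.17224 + 0.07589j = -0.02723 - 0.00658j  (running Σ = -0.01894 - 0.00335j)
  m=-1: -0.42124 - 0.14241j × 0.28004 - 0.05896j = -0.12636 - 0.01504j  (running Σ = -0.14530 - 0.01839j)
  m=0: 0.52426 + 0.00000j × 0.14693 + 0.00000j = 0.07703 + 0.00000j  (running Σ = -0.06826 - 0.01839j)
  m=1: 0.42124 - 0.14241j × -0.28004 - 0.05896j = -0.12636 + 0.01504j  (running Σ = -0.19462 - 0.00335j)
  m=2: 0.11829 - 0.09030j × -0.17224 - 0.07589j = -0.02723 + 0.00658j  (running Σ = -0.22185 + 0.00323j)
  m=3: 0.01573 - 0.02335j × 0.22322 + 0.16021j = 0.00725 - 0.00269j  (running Σ = -0.21460 + 0.00053j)
  m=4: 0.00078 - 0.00287j × 0.26525 + 0.29005j = 0.00104 - 0.00053j  (running Σ = -0.21356 + 0.00000j)
Accumulated sum -0.21356 + 0.00000j; after 4π/(2l+1) scaling, -0.29819 + 0.00000j ⇒ P_4 = -0.298185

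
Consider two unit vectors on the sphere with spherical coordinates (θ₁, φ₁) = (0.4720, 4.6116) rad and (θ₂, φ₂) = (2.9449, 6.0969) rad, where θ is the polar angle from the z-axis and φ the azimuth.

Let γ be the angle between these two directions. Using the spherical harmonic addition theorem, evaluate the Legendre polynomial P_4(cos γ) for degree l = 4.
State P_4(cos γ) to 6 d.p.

0.022826

Term-by-term m-sum for l=4 (normalisation 4π/9 = 1.396263):
  term(m=-4) = +0.000012+0.000004i   from Y*(Ω₁)=+0.017395-0.007419i, Y(Ω₂)=+0.000474+0.000438i
  term(m=-3) = +0.000244-0.000929i   from Y*(Ω₁)=+0.031202+0.100029i, Y(Ω₂)=-0.007768-0.004858i
  term(m=-2) = -0.022724-0.003924i   from Y*(Ω₁)=-0.308478+0.063038i, Y(Ω₂)=+0.068216+0.026660i
  term(m=-1) = -0.014135+0.164925i   from Y*(Ω₁)=-0.049211-0.486607i, Y(Ω₂)=-0.332590-0.062683i
  term(m=+0) = +0.089555+0.000000i   from Y*(Ω₁)=+0.129775-0.000000i, Y(Ω₂)=+0.690080+0.000000i
  term(m=+1) = -0.014135-0.164925i   from Y*(Ω₁)=+0.049211-0.486607i, Y(Ω₂)=+0.332590-0.062683i
  term(m=+2) = -0.022724+0.003924i   from Y*(Ω₁)=-0.308478-0.063038i, Y(Ω₂)=+0.068216-0.026660i
  term(m=+3) = +0.000244+0.000929i   from Y*(Ω₁)=-0.031202+0.100029i, Y(Ω₂)=+0.007768-0.004858i
  term(m=+4) = +0.000012-0.000004i   from Y*(Ω₁)=+0.017395+0.007419i, Y(Ω₂)=+0.000474-0.000438i
Total Σ_m = +0.016348-0.000000i. Multiply by 1.396263: +0.022826-0.000000i. P_4(cos γ) = 0.022826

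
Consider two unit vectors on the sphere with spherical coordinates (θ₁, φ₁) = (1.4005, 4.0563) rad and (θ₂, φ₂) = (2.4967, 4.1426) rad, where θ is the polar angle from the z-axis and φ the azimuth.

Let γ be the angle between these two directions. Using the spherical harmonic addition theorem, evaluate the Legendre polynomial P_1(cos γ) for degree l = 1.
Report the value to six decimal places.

0.454775

Summing Y*_{l m}(θ₁,φ₁)·Y_{l m}(θ₂,φ₂) over m ∈ [−1, 1]; prefactor 4π/(2·1+1) = 4.188790:
  m=-1: (-0.207710, -0.269804) × (-0.112034, 0.174870) = (0.070451, -0.006095)  (running Σ = (0.070451, -0.006095))
  m=0: (0.082806, -0.000000) × (-0.390474, 0.000000) = (-0.032333, 0.000000)  (running Σ = (0.038118, -0.006095))
  m=1: (0.207710, -0.269804) × (0.112034, 0.174870) = (0.070451, 0.006095)  (running Σ = (0.108569, 0.000000))
Total Σ_m = (0.108569, 0.000000). Multiply by 4.188790: (0.454775, 0.000000). P_1(cos γ) = 0.454775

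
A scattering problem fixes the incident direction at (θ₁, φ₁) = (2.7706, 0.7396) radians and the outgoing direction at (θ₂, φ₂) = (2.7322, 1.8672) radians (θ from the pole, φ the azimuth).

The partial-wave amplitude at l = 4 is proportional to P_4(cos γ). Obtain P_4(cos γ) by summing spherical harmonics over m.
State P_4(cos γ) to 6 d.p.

0.314126

Expand P_4 via completeness: Σ_{m} conj(Y_{4,m}) at Ω₁ times Y_{4,m} at Ω₂ —
  [-4]  conj(Y_{4,-4})(Ω₁) = (-0.007517, 0.001393) ; Y_{4,-4}(Ω₂) = (0.004174, -0.010296) ; Δ = (-0.000017, 0.000083)
  [-3]  conj(Y_{4,-3})(Ω₁) = (0.033551, -0.044318) ; Y_{4,-3}(Ω₂) = (-0.056239, -0.045626) ; Δ = (-0.003909, 0.000962)
  [-2]  conj(Y_{4,-2})(Ω₁) = (0.020430, 0.222421) ; Y_{4,-2}(Ω₂) = (-0.215003, 0.144832) ; Δ = (-0.036606, -0.044862)
  [-1]  conj(Y_{4,-1})(Ω₁) = (-0.363692, -0.331816) ; Y_{4,-1}(Ω₂) = (0.145867, 0.477627) ; Δ = (0.105434, -0.222110)
  [+0]  conj(Y_{4,0})(Ω₁) = (0.354086, -0.000000) ; Y_{4,0}(Ω₂) = (0.268785, 0.000000) ; Δ = (0.095173, 0.000000)
  [+1]  conj(Y_{4,1})(Ω₁) = (0.363692, -0.331816) ; Y_{4,1}(Ω₂) = (-0.145867, 0.477627) ; Δ = (0.105434, 0.222110)
  [+2]  conj(Y_{4,2})(Ω₁) = (0.020430, -0.222421) ; Y_{4,2}(Ω₂) = (-0.215003, -0.144832) ; Δ = (-0.036606, 0.044862)
  [+3]  conj(Y_{4,3})(Ω₁) = (-0.033551, -0.044318) ; Y_{4,3}(Ω₂) = (0.056239, -0.045626) ; Δ = (-0.003909, -0.000962)
  [+4]  conj(Y_{4,4})(Ω₁) = (-0.007517, -0.001393) ; Y_{4,4}(Ω₂) = (0.004174, 0.010296) ; Δ = (-0.000017, -0.000083)
Total Σ_m = (0.224976, 0.000000). Multiply by 1.396263: (0.314126, 0.000000). P_4(cos γ) = 0.314126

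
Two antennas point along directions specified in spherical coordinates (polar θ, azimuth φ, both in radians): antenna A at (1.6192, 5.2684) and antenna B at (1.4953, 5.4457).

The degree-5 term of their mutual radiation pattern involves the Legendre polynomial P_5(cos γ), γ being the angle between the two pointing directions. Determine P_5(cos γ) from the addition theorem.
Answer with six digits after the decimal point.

Term-by-term m-sum for l=5 (normalisation 4π/11 = 1.142397):
  m=-5: Y*=0.16321 + 0.43159j  Y=-0.22932 - 0.39595j  product 0.13346 - 0.16359j
  m=-4: Y*=0.04296 - 0.05613j  Y=-0.10708 - 0.02264j  product -0.00587 + 0.00504j
  m=-3: Y*=0.33587 + 0.03276j  Y=0.26313 - 0.19150j  product 0.09465 - 0.05570j
  m=-2: Y*=-0.03597 - 0.07283j  Y=0.01299 - 0.12425j  product -0.00952 + 0.00352j
  m=-1: Y*=0.16333 - 0.26284j  Y=0.19688 + 0.21854j  product 0.08960 - 0.01605j
  m=+0: Y*=-0.08395 + 0.00000j  Y=0.12882 + 0.00000j  product -0.01081 + 0.00000j
  m=+1: Y*=-0.16333 - 0.26284j  Y=-0.19688 + 0.21854j  product 0.08960 + 0.01605j
  m=+2: Y*=-0.03597 + 0.07283j  Y=0.01299 + 0.12425j  product -0.00952 - 0.00352j
  m=+3: Y*=-0.33587 + 0.03276j  Y=-0.26313 - 0.19150j  product 0.09465 + 0.05570j
  m=+4: Y*=0.04296 + 0.05613j  Y=-0.10708 + 0.02264j  product -0.00587 - 0.00504j
  m=+5: Y*=-0.16321 + 0.43159j  Y=0.22932 - 0.39595j  product 0.13346 + 0.16359j
Σ over m = 0.59383 + 0.00000j; ×(4π/11) → 0.67839 + 0.00000j. Real part: 0.678389

0.678389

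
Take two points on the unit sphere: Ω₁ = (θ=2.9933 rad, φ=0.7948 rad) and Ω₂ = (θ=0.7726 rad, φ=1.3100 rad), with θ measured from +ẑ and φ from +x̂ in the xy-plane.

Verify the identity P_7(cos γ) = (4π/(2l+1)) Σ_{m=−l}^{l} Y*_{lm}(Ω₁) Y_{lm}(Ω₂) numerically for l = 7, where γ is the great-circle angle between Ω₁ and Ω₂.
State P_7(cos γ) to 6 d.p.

Summing Y*_{l m}(θ₁,φ₁)·Y_{l m}(θ₂,φ₂) over m ∈ [−7, 7]; prefactor 4π/(2·7+1) = 0.837758:
  m=-7: (0.000001, -0.000001) × (-0.039061, -0.010173) = (-0.000000, 0.000000)  (running Σ = (-0.000000, 0.000000))
  m=-6: (-0.000001, 0.000019) × (-0.000932, -0.154940) = (0.000003, 0.000000)  (running Σ = (0.000003, 0.000000))
  m=-5: (-0.000204, -0.000224) × (0.332289, -0.090825) = (-0.000088, -0.000056)  (running Σ = (-0.000085, -0.000056))
  m=-4: (0.003358, 0.000126) × (0.230257, 0.395148) = (0.000723, 0.001356)  (running Σ = (0.000638, 0.001300))
  m=-3: (-0.019519, 0.018448) × (-0.179264, 0.180346) = (0.000172, -0.006827)  (running Σ = (0.000810, -0.005527))
  m=-2: (0.002809, -0.149370) × (0.180048, 0.103470) = (0.015961, -0.026603)  (running Σ = (0.016771, -0.032130))
  m=-1: (0.363180, 0.370075) × (-0.092994, 0.348457) = (-0.162729, 0.092138)  (running Σ = (-0.145957, 0.060008))
  m=0: (-0.780928, -0.000000) × (0.105032, 0.000000) = (-0.082023, -0.000000)  (running Σ = (-0.227980, 0.060008))
  m=1: (-0.363180, 0.370075) × (0.092994, 0.348457) = (-0.162729, -0.092138)  (running Σ = (-0.390708, -0.032130))
  m=2: (0.002809, 0.149370) × (0.180048, -0.103470) = (0.015961, 0.026603)  (running Σ = (-0.374747, -0.005527))
  m=3: (0.019519, 0.018448) × (0.179264, 0.180346) = (0.000172, 0.006827)  (running Σ = (-0.374575, 0.001300))
  m=4: (0.003358, -0.000126) × (0.230257, -0.395148) = (0.000723, -0.001356)  (running Σ = (-0.373852, -0.000056))
  m=5: (0.000204, -0.000224) × (-0.332289, -0.090825) = (-0.000088, 0.000056)  (running Σ = (-0.373940, 0.000000))
  m=6: (-0.000001, -0.000019) × (-0.000932, 0.154940) = (0.000003, -0.000000)  (running Σ = (-0.373937, 0.000000))
  m=7: (-0.000001, -0.000001) × (0.039061, -0.010173) = (-0.000000, -0.000000)  (running Σ = (-0.373937, -0.000000))
Total Σ_m = (-0.373937, -0.000000). Multiply by 0.837758: (-0.313269, -0.000000). P_7(cos γ) = -0.313269

-0.313269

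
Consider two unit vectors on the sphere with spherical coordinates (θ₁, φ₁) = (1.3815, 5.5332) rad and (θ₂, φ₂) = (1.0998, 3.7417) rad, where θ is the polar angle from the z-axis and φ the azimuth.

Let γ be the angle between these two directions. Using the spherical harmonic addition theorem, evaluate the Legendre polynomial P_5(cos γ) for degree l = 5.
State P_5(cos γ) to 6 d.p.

-0.188766

Term-by-term m-sum for l=5 (normalisation 4π/11 = 1.142397):
  [-5]  conj(Y_{5,-5})(Ω₁) = -0.348044+0.242392i ; Y_{5,-5}(Ω₂) = +0.258214+0.036666i ; Δ = -0.098757+0.049828i
  [-4]  conj(Y_{5,-4})(Ω₁) = -0.254392-0.036278i ; Y_{5,-4}(Ω₂) = -0.309806-0.283542i ; Δ = +0.068526+0.083370i
  [-3]  conj(Y_{5,-3})(Ω₁) = +0.140262+0.173748i ; Y_{5,-3}(Ω₂) = +0.047519+0.203385i ; Δ = -0.028672+0.036783i
  [-2]  conj(Y_{5,-2})(Ω₁) = -0.019456+0.274246i ; Y_{5,-2}(Ω₂) = -0.084544+0.217599i ; Δ = -0.058031-0.027420i
  [-1]  conj(Y_{5,-1})(Ω₁) = +0.122131-0.113773i ; Y_{5,-1}(Ω₂) = +0.233743-0.159949i ; Δ = +0.010349-0.046128i
  [+0]  conj(Y_{5,0})(Ω₁) = +0.277290-0.000000i ; Y_{5,0}(Ω₂) = +0.172866+0.000000i ; Δ = +0.047934+0.000000i
  [+1]  conj(Y_{5,1})(Ω₁) = -0.122131-0.113773i ; Y_{5,1}(Ω₂) = -0.233743-0.159949i ; Δ = +0.010349+0.046128i
  [+2]  conj(Y_{5,2})(Ω₁) = -0.019456-0.274246i ; Y_{5,2}(Ω₂) = -0.084544-0.217599i ; Δ = -0.058031+0.027420i
  [+3]  conj(Y_{5,3})(Ω₁) = -0.140262+0.173748i ; Y_{5,3}(Ω₂) = -0.047519+0.203385i ; Δ = -0.028672-0.036783i
  [+4]  conj(Y_{5,4})(Ω₁) = -0.254392+0.036278i ; Y_{5,4}(Ω₂) = -0.309806+0.283542i ; Δ = +0.068526-0.083370i
  [+5]  conj(Y_{5,5})(Ω₁) = +0.348044+0.242392i ; Y_{5,5}(Ω₂) = -0.258214+0.036666i ; Δ = -0.098757-0.049828i
Accumulated sum -0.165237+0.000000i; after 4π/(2l+1) scaling, -0.188766+0.000000i ⇒ P_5 = -0.188766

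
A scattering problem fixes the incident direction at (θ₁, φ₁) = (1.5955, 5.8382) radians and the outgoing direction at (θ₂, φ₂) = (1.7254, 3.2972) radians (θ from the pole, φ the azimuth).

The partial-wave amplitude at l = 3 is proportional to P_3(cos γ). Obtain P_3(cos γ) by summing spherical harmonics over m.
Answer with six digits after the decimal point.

Addition theorem: P_3(cos γ) = (4π/7) Σ_m Y*_{lm}(Ω₁) Y_{lm}(Ω₂), m = −3…3:
  [-3]  conj(Y_{3,-3})(Ω₁) = 0.09740 - 0.40530j ; Y_{3,-3}(Ω₂) = -0.35941 + 0.18113j ; Δ = 0.03841 + 0.16331j
  [-2]  conj(Y_{3,-2})(Ω₁) = -0.01588 + 0.01960j ; Y_{3,-2}(Ω₂) = -0.14626 + 0.04705j ; Δ = 0.00140 - 0.00361j
  [-1]  conj(Y_{3,-1})(Ω₁) = -0.29073 + 0.13864j ; Y_{3,-1}(Ω₂) = 0.27806 - 0.04362j ; Δ = -0.07479 + 0.05123j
  [+0]  conj(Y_{3,0})(Ω₁) = 0.02763 + 0.00000j ; Y_{3,0}(Ω₂) = 0.16558 + 0.00000j ; Δ = 0.00457 + 0.00000j
  [+1]  conj(Y_{3,1})(Ω₁) = 0.29073 + 0.13864j ; Y_{3,1}(Ω₂) = -0.27806 - 0.04362j ; Δ = -0.07479 - 0.05123j
  [+2]  conj(Y_{3,2})(Ω₁) = -0.01588 - 0.01960j ; Y_{3,2}(Ω₂) = -0.14626 - 0.04705j ; Δ = 0.00140 + 0.00361j
  [+3]  conj(Y_{3,3})(Ω₁) = -0.09740 - 0.40530j ; Y_{3,3}(Ω₂) = 0.35941 + 0.18113j ; Δ = 0.03841 - 0.16331j
Total Σ_m = -0.06540 + 0.00000j. Multiply by 1.795196: -0.11740 + 0.00000j. P_3(cos γ) = -0.117401

-0.117401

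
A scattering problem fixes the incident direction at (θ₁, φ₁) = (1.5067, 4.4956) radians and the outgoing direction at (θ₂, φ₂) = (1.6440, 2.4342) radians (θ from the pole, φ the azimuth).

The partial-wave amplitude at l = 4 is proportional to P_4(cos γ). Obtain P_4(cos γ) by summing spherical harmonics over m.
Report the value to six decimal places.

Term-by-term m-sum for l=4 (normalisation 4π/9 = 1.396263):
  m=-4: Y*=(0.283973, -0.334665)  Y=(-0.416671, 0.134401)  product (-0.073344, 0.177611)
  m=-3: Y*=(0.048244, 0.063414)  Y=(-0.047573, 0.077353)  product (-0.007200, 0.000715)
  m=-2: Y*=(0.293641, -0.135944)  Y=(-0.049764, -0.316385)  product (-0.057623, -0.086139)
  m=-1: Y*=(0.019327, 0.087749)  Y=(-0.077703, -0.066436)  product (0.004328, -0.008102)
  m=+0: Y*=(0.304399, -0.000000)  Y=(0.300487, 0.000000)  product (0.091468, 0.000000)
  m=+1: Y*=(-0.019327, 0.087749)  Y=(0.077703, -0.066436)  product (0.004328, 0.008102)
  m=+2: Y*=(0.293641, 0.135944)  Y=(-0.049764, 0.316385)  product (-0.057623, 0.086139)
  m=+3: Y*=(-0.048244, 0.063414)  Y=(0.047573, 0.077353)  product (-0.007200, -0.000715)
  m=+4: Y*=(0.283973, 0.334665)  Y=(-0.416671, -0.134401)  product (-0.073344, -0.177611)
Accumulated sum (-0.176212, 0.000000); after 4π/(2l+1) scaling, (-0.246039, 0.000000) ⇒ P_4 = -0.246039

-0.246039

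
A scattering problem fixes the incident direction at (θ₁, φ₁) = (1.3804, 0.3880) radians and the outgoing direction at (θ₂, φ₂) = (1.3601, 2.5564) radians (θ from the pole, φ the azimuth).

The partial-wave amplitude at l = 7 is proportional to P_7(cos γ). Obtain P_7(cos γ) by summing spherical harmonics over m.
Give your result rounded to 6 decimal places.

Expand P_7 via completeness: Σ_{m} conj(Y_{7,m}) at Ω₁ times Y_{7,m} at Ω₂ —
  term(m=-7) = (-0.162447, -0.094998)   from Y*(Ω₁)=(-0.400854, 0.181706), Y(Ω₂)=(0.247061, 0.348982)
  term(m=-6) = (0.098066, -0.046651)   from Y*(Ω₁)=(-0.218007, 0.230660), Y(Ω₂)=(-0.319064, -0.123593)
  term(m=-5) = (-0.003876, 0.025038)   from Y*(Ω₁)=(0.064597, -0.166939), Y(Ω₂)=(-0.138263, 0.030284)
  term(m=-4) = (-0.081610, -0.076208)   from Y*(Ω₁)=(-0.006150, -0.327163), Y(Ω₂)=(0.237541, -0.244984)
  term(m=-3) = (0.003351, -0.000756)   from Y*(Ω₁)=(0.033969, 0.078846), Y(Ω₂)=(0.007351, -0.039330)
  term(m=-2) = (-0.038548, 0.097760)   from Y*(Ω₁)=(0.229105, 0.224838), Y(Ω₂)=(0.127608, 0.301475)
  term(m=-1) = (-0.000011, -0.000016)   from Y*(Ω₁)=(-0.045298, -0.018514), Y(Ω₂)=(0.000325, 0.000215)
  term(m=+0) = (0.102150, 0.000000)   from Y*(Ω₁)=(-0.317737, -0.000000), Y(Ω₂)=(-0.321493, 0.000000)
  term(m=+1) = (-0.000011, 0.000016)   from Y*(Ω₁)=(0.045298, -0.018514), Y(Ω₂)=(-0.000325, 0.000215)
  term(m=+2) = (-0.038548, -0.097760)   from Y*(Ω₁)=(0.229105, -0.224838), Y(Ω₂)=(0.127608, -0.301475)
  term(m=+3) = (0.003351, 0.000756)   from Y*(Ω₁)=(-0.033969, 0.078846), Y(Ω₂)=(-0.007351, -0.039330)
  term(m=+4) = (-0.081610, 0.076208)   from Y*(Ω₁)=(-0.006150, 0.327163), Y(Ω₂)=(0.237541, 0.244984)
  term(m=+5) = (-0.003876, -0.025038)   from Y*(Ω₁)=(-0.064597, -0.166939), Y(Ω₂)=(0.138263, 0.030284)
  term(m=+6) = (0.098066, 0.046651)   from Y*(Ω₁)=(-0.218007, -0.230660), Y(Ω₂)=(-0.319064, 0.123593)
  term(m=+7) = (-0.162447, 0.094998)   from Y*(Ω₁)=(0.400854, 0.181706), Y(Ω₂)=(-0.247061, 0.348982)
Accumulated sum (-0.268000, 0.000000); after 4π/(2l+1) scaling, (-0.224519, 0.000000) ⇒ P_7 = -0.224519

-0.224519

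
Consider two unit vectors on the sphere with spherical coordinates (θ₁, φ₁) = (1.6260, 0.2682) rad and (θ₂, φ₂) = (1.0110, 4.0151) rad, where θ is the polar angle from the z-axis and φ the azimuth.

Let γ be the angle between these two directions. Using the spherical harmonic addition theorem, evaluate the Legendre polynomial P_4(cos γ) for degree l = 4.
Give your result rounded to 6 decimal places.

-0.387303

Summing Y*_{l m}(θ₁,φ₁)·Y_{l m}(θ₂,φ₂) over m ∈ [−4, 4]; prefactor 4π/(2·4+1) = 1.396263:
  [-4]  conj(Y_{4,-4})(Ω₁) = +0.210098+0.386420i ; Y_{4,-4}(Ω₂) = -0.214128+0.078755i ; Δ = -0.075420-0.066197i
  [-3]  conj(Y_{4,-3})(Ω₁) = -0.047669-0.049536i ; Y_{4,-3}(Ω₂) = +0.350726+0.201311i ; Δ = -0.006747-0.026970i
  [-2]  conj(Y_{4,-2})(Ω₁) = -0.280556-0.166804i ; Y_{4,-2}(Ω₂) = -0.041006-0.230287i ; Δ = -0.026908+0.071449i
  [-1]  conj(Y_{4,-1})(Ω₁) = +0.074859+0.020573i ; Y_{4,-1}(Ω₂) = +0.140271-0.167455i ; Δ = +0.013945-0.009650i
  [+0]  conj(Y_{4,0})(Ω₁) = +0.307730-0.000000i ; Y_{4,0}(Ω₂) = -0.283125+0.000000i ; Δ = -0.087126+0.000000i
  [+1]  conj(Y_{4,1})(Ω₁) = -0.074859+0.020573i ; Y_{4,1}(Ω₂) = -0.140271-0.167455i ; Δ = +0.013945+0.009650i
  [+2]  conj(Y_{4,2})(Ω₁) = -0.280556+0.166804i ; Y_{4,2}(Ω₂) = -0.041006+0.230287i ; Δ = -0.026908-0.071449i
  [+3]  conj(Y_{4,3})(Ω₁) = +0.047669-0.049536i ; Y_{4,3}(Ω₂) = -0.350726+0.201311i ; Δ = -0.006747+0.026970i
  [+4]  conj(Y_{4,4})(Ω₁) = +0.210098-0.386420i ; Y_{4,4}(Ω₂) = -0.214128-0.078755i ; Δ = -0.075420+0.066197i
Σ over m = -0.277385+0.000000i; ×(4π/9) → -0.387303+0.000000i. Real part: -0.387303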